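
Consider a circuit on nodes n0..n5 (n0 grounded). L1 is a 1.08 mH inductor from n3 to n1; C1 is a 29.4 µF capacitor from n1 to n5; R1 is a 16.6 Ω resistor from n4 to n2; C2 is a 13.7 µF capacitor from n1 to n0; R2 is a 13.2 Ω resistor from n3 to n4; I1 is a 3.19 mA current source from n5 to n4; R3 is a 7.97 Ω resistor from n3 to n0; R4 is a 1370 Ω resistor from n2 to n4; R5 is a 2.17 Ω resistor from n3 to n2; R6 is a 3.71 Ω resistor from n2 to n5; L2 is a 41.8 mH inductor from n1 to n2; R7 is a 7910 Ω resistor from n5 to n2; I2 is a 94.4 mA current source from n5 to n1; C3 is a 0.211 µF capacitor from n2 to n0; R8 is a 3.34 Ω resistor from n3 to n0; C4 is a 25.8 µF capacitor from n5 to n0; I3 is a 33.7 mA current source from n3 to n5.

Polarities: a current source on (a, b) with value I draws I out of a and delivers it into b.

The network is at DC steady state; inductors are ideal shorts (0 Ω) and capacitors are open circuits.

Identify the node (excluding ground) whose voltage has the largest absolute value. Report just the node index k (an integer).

5

MNA unknowns: 5 node voltages V₁..V_5 plus 2 source currents (L1, L2)
L1: row V3−V1=0, i_L1 at 3,1
C1: Y=0.000 on G[1,5]
R1: Y=0.06024 on G[4,2]
C2: Y=0.000 on G[1,0]
R2: Y=0.07576 on G[3,4]
I1: z[5]−=0.00319, z[4]+=0.00319
R3: Y=0.1255 on G[3,0]
R4: Y=0.0007299 on G[2,4]
R5: Y=0.4608 on G[3,2]
R6: Y=0.2695 on G[2,5]
L2: row V1−V2=0, i_L2 at 1,2
R7: Y=0.0001264 on G[5,2]
I2: z[5]−=0.0944, z[1]+=0.0944
C3: Y=0.000 on G[2,0]
R8: Y=0.2994 on G[3,0]
C4: Y=0.000 on G[5,0]
I3: z[3]−=0.0337, z[5]+=0.0337
solve → V1=0.000, V2=0.000, V3=0.000, V4=0.02333, V5=-0.2369
aux → i_L1=-0.03193, i_L2=0.06247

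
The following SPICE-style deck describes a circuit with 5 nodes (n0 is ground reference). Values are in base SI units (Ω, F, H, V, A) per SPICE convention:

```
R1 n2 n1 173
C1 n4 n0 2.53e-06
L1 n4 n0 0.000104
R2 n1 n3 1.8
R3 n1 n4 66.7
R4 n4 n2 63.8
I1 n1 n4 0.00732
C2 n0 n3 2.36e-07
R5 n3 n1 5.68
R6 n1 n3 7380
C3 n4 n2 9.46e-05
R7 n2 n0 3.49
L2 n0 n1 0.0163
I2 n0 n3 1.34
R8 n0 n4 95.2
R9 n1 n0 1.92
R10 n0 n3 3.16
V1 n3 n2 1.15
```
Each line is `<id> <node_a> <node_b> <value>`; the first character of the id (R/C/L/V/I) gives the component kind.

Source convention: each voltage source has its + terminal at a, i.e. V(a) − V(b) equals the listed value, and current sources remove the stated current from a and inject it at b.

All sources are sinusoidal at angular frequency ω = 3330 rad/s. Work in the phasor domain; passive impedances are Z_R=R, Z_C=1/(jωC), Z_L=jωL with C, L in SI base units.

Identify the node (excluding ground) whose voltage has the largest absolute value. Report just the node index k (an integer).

MNA unknowns: 4 node voltages V₁..V_4 plus 1 source current (V1)
R1: Y=0.005780+0.000j on G[2,1]
C1: Y=0.000+0.008425j on G[4,0]
L1: Y=0.000-2.888j on G[4,0]
R2: Y=0.5556+0.000j on G[1,3]
R3: Y=0.01499+0.000j on G[1,4]
R4: Y=0.01567+0.000j on G[4,2]
I1: z[1]−=0.00732, z[4]+=0.00732
C2: Y=0.000+0.0007859j on G[0,3]
R5: Y=0.1761+0.000j on G[3,1]
R6: Y=0.0001355+0.000j on G[1,3]
C3: Y=0.000+0.3150j on G[4,2]
R7: Y=0.2865+0.000j on G[2,0]
L2: Y=0.000-0.01842j on G[0,1]
I2: z[0]−=1.34, z[3]+=1.34
R8: Y=0.01050+0.000j on G[0,4]
R9: Y=0.5208+0.000j on G[1,0]
R10: Y=0.3165+0.000j on G[0,3]
V1: row V3−V2=1.15, i_V1 at 3,2
solve → V1=0.9918-0.1063j, V2=0.5801-0.2091j, V3=1.730-0.2091j, V4=-0.06874+0.03899j
aux → i_V1=0.2521+0.1400j

3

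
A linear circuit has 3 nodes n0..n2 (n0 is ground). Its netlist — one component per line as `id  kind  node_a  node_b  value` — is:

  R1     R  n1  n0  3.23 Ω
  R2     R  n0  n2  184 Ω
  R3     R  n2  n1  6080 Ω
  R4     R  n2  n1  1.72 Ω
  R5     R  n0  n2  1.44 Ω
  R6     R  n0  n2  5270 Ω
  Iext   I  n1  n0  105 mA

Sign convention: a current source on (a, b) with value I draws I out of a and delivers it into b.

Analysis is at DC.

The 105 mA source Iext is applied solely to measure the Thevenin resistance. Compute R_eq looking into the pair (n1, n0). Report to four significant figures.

R_eq = 1.594 Ω

Apply KCL at each of the 2 non-ground nodes and solve the resulting linear system.
Node n1: branches {R1, R3, R4, Iext} → V_1 = -0.1674
Node n2: branches {R2, R3, R4, R5, R6} → V_2 = -0.07596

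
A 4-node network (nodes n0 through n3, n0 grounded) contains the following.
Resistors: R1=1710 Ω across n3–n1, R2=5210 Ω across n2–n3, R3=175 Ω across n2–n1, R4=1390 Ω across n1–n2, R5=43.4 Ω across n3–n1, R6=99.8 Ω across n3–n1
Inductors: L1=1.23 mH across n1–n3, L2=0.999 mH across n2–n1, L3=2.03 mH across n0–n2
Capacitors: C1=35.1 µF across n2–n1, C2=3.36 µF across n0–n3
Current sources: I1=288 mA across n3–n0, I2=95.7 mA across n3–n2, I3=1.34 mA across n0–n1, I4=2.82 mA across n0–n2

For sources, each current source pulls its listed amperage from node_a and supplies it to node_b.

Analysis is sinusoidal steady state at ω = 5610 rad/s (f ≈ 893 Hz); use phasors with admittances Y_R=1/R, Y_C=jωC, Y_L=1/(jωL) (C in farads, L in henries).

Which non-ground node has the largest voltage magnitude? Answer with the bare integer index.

1

Element admittances at ω=5610 rad/s:
  Y(R1) = 0.0005848+0.000j S between n3,n1
  Y(L1) = 0.000-0.1449j S between n1,n3
  Y(R2) = 0.0001919+0.000j S between n2,n3
  Y(C1) = 0.000+0.1969j S between n2,n1
  I1: injects 0.288 A into n0 (from n3)
  I2: injects 0.0957 A into n2 (from n3)
  Y(C2) = 0.000+0.01885j S between n0,n3
  Y(L2) = 0.000-0.1784j S between n2,n1
  Y(L3) = 0.000-0.08781j S between n0,n2
  Y(R3) = 0.005714+0.000j S between n2,n1
  I3: injects 0.00134 A into n1 (from n0)
  Y(R4) = 0.0007194+0.000j S between n1,n2
  Y(R5) = 0.02304+0.000j S between n3,n1
  Y(R6) = 0.01002+0.000j S between n3,n1
  I4: injects 0.00282 A into n2 (from n0)
Assemble and solve the 3×3 MNA system:
  V(n1)=-1.965+10.00j  V(n2)=-0.5602-1.380j  V(n3)=-2.610+8.627j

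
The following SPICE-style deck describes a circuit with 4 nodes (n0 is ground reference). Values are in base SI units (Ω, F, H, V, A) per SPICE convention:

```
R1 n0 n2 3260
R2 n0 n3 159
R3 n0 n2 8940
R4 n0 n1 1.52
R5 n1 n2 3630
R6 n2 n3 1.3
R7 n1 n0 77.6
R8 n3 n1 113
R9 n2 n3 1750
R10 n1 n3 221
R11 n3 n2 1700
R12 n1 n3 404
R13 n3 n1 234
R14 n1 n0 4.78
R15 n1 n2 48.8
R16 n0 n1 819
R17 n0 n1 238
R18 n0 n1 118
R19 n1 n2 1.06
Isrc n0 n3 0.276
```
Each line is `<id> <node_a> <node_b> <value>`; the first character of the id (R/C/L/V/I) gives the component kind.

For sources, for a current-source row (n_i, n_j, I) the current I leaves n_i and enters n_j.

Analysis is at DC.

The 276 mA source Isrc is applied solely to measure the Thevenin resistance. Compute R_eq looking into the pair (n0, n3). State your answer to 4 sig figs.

Apply KCL at each of the 3 non-ground nodes and solve the resulting linear system.
Node n1: branches {R4, R5, R7, R8, R10, R12, R13, R14, R15, R16, R17, R18, R19} → V_1 = 0.3021
Node n2: branches {R1, R3, R5, R6, R9, R11, R15, R19} → V_2 = 0.5697
Node n3: branches {R2, R6, R8, R9, R10, R11, R12, R13, Isrc} → V_3 = 0.9048

R_eq = 3.278 Ω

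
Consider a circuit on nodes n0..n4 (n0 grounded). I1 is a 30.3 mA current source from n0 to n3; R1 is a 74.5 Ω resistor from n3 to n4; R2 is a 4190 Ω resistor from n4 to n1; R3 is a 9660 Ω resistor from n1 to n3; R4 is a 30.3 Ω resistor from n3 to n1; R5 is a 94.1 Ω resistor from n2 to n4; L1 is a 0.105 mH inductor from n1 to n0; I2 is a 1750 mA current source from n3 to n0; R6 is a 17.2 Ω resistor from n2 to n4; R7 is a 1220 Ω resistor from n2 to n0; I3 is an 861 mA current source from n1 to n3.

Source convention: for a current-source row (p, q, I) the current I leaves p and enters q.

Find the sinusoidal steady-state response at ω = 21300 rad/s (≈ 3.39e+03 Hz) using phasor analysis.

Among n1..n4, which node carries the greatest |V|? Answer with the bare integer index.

3

Apply KCL at each of the 4 non-ground nodes and solve the resulting linear system.
Node n1: branches {R2, R3, R4, L1, I3} → V_1 = -0.006364-3.804j
Node n2: branches {R5, R6, R7} → V_2 = -23.10-3.472j
Node n3: branches {I1, R1, R3, R4, I2, I3} → V_3 = -25.20-3.720j
Node n4: branches {R1, R2, R5, R6} → V_4 = -23.38-3.513j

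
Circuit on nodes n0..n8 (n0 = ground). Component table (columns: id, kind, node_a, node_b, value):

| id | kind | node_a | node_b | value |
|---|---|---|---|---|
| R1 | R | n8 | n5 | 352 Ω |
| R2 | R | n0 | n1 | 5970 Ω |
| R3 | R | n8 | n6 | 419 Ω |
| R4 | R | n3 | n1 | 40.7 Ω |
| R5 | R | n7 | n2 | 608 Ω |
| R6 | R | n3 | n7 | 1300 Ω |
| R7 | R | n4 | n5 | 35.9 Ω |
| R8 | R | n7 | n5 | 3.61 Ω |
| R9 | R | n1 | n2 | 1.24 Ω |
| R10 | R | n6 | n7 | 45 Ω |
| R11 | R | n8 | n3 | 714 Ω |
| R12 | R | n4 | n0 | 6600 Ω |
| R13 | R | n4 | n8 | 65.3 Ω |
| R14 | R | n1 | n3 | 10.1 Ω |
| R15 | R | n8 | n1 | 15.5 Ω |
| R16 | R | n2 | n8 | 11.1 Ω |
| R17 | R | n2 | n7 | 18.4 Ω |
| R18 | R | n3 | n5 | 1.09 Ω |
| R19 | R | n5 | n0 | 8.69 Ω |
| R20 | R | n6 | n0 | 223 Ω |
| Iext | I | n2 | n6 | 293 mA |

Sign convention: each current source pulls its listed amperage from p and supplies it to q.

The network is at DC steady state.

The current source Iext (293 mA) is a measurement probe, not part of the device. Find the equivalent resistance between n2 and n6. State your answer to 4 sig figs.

MNA unknowns: 8 node voltages V₁..V_8
R1: Y=0.002841 on G[8,5]
R2: Y=0.0001675 on G[0,1]
R3: Y=0.002387 on G[8,6]
R4: Y=0.02457 on G[3,1]
R5: Y=0.001645 on G[7,2]
R6: Y=0.0007692 on G[3,7]
R7: Y=0.02786 on G[4,5]
R8: Y=0.2770 on G[7,5]
R9: Y=0.8065 on G[1,2]
R10: Y=0.02222 on G[6,7]
R11: Y=0.001401 on G[8,3]
R12: Y=0.0001515 on G[4,0]
R13: Y=0.01531 on G[4,8]
R14: Y=0.09901 on G[1,3]
R15: Y=0.06452 on G[8,1]
R16: Y=0.09009 on G[2,8]
R17: Y=0.05435 on G[2,7]
R18: Y=0.9174 on G[3,5]
R19: Y=0.1151 on G[5,0]
R20: Y=0.004484 on G[6,0]
Iext: z[2]−=0.293, z[6]+=0.293
solve → V1=-1.694, V2=-1.884, V3=-0.5411, V4=-0.7864, V5=-0.3848, V6=9.965, V7=0.02505, V8=-1.525

R_eq = 40.44 Ω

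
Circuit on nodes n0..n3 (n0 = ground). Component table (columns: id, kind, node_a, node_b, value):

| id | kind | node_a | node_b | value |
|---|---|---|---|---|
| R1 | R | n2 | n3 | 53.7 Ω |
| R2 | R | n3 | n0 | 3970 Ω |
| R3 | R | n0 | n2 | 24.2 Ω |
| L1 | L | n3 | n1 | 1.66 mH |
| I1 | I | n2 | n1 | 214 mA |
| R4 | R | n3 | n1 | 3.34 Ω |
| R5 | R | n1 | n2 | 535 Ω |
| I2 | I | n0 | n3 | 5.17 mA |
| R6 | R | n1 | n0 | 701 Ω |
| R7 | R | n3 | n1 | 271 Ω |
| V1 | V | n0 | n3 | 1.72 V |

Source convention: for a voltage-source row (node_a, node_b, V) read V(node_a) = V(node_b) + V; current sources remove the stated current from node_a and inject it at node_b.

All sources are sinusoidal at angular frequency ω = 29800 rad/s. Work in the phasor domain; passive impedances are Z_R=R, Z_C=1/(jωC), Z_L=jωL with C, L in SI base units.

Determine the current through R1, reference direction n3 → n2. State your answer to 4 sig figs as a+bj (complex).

MNA unknowns: 3 node voltages V₁..V_3 plus 1 source current (V1)
R1: Y=0.01862+0.000j on G[2,3]
R2: Y=0.0002519+0.000j on G[3,0]
R3: Y=0.04132+0.000j on G[0,2]
L1: Y=0.000-0.02022j on G[3,1]
I1: z[2]−=0.214, z[1]+=0.214
R4: Y=0.2994+0.000j on G[3,1]
R5: Y=0.001869+0.000j on G[1,2]
I2: z[0]−=0.00517, z[3]+=0.00517
R6: Y=0.001427+0.000j on G[1,0]
R7: Y=0.003690+0.000j on G[3,1]
V1: row V0−V3=1.72, i_V1 at 0,3
solve → V1=-1.031+0.04550j, V2=-4.011+0.001376j, V3=-1.720+0.000j
aux → i_V1=-0.1728+0.0001218j

0.04267-2.562e-05j A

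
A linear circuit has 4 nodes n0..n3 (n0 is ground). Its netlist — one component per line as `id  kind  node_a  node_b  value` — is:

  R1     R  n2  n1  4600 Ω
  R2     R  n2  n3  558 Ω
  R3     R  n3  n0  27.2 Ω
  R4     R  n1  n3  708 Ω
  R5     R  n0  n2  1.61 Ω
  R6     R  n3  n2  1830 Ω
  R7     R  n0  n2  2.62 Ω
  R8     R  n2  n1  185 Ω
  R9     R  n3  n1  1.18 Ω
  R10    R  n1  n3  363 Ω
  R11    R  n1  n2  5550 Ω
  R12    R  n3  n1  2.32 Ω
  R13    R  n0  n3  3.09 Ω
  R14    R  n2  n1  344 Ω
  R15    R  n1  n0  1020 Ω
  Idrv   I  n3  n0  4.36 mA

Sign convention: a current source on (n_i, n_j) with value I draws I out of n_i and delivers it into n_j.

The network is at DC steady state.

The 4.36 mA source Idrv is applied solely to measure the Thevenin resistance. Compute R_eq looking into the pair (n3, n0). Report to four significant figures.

Apply KCL at each of the 3 non-ground nodes and solve the resulting linear system.
Node n1: branches {R1, R4, R8, R9, R10, R11, R12, R14, R15} → V_1 = -0.01163
Node n2: branches {R1, R2, R5, R6, R7, R8, R11, R14} → V_2 = -0.0001269
Node n3: branches {R2, R3, R4, R6, R9, R10, R12, R13, Idrv} → V_3 = -0.01171

R_eq = 2.687 Ω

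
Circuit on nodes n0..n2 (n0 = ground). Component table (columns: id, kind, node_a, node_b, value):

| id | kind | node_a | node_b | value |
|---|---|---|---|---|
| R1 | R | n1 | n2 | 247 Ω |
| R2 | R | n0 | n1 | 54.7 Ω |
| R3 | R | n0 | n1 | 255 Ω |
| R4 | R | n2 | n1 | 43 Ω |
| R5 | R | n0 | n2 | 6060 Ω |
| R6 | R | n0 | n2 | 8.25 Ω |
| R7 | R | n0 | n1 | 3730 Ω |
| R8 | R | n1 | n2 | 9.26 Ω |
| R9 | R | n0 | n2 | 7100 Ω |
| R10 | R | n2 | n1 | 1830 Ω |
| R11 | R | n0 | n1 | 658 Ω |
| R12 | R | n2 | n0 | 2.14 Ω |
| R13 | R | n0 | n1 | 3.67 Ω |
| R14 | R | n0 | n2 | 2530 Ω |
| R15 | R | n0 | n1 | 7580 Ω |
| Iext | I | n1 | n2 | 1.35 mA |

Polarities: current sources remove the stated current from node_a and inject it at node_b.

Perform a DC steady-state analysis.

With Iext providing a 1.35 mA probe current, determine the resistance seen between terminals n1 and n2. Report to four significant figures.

Element admittances at DC:
  Y(R1) = 0.004049 S between n1,n2
  Y(R2) = 0.01828 S between n0,n1
  Y(R3) = 0.003922 S between n0,n1
  Y(R4) = 0.02326 S between n2,n1
  Y(R5) = 0.0001650 S between n0,n2
  Y(R6) = 0.1212 S between n0,n2
  Y(R7) = 0.0002681 S between n0,n1
  Y(R8) = 0.1080 S between n1,n2
  Y(R9) = 0.0001408 S between n0,n2
  Y(R10) = 0.0005464 S between n2,n1
  Y(R11) = 0.001520 S between n0,n1
  Y(R12) = 0.4673 S between n2,n0
  Y(R13) = 0.2725 S between n0,n1
  Y(R14) = 0.0003953 S between n0,n2
  Y(R15) = 0.0001319 S between n0,n1
  Iext: injects 0.00135 A into n2 (from n1)
Assemble and solve the 2×2 MNA system:
  V(n1)=-0.002696  V(n2)=0.001357

R_eq = 3.002 Ω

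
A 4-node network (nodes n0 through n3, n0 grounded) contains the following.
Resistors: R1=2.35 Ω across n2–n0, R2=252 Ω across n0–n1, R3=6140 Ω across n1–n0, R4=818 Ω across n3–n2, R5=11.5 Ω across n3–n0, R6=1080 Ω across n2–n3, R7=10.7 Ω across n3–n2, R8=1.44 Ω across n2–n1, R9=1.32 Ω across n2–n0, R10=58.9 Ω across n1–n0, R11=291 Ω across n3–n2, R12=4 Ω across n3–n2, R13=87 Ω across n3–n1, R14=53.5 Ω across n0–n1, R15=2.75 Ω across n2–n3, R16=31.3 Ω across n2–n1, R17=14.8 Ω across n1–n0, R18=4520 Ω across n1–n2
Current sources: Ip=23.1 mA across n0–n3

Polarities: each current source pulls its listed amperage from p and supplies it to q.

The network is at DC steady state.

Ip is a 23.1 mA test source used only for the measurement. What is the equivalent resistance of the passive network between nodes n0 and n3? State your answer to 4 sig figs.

MNA unknowns: 3 node voltages V₁..V_3
R1: Y=0.4255 on G[2,0]
R2: Y=0.003968 on G[0,1]
R3: Y=0.0001629 on G[1,0]
R4: Y=0.001222 on G[3,2]
R5: Y=0.08696 on G[3,0]
R6: Y=0.0009259 on G[2,3]
R7: Y=0.09346 on G[3,2]
R8: Y=0.6944 on G[2,1]
R9: Y=0.7576 on G[2,0]
R10: Y=0.01698 on G[1,0]
R11: Y=0.003436 on G[3,2]
R12: Y=0.2500 on G[3,2]
R13: Y=0.01149 on G[3,1]
R14: Y=0.01869 on G[0,1]
R15: Y=0.3636 on G[2,3]
R16: Y=0.03195 on G[2,1]
R17: Y=0.06757 on G[1,0]
R18: Y=0.0002212 on G[1,2]
Ip: z[0]−=0.0231, z[3]+=0.0231
solve → V1=0.01363, V2=0.01520, V3=0.04203

R_eq = 1.819 Ω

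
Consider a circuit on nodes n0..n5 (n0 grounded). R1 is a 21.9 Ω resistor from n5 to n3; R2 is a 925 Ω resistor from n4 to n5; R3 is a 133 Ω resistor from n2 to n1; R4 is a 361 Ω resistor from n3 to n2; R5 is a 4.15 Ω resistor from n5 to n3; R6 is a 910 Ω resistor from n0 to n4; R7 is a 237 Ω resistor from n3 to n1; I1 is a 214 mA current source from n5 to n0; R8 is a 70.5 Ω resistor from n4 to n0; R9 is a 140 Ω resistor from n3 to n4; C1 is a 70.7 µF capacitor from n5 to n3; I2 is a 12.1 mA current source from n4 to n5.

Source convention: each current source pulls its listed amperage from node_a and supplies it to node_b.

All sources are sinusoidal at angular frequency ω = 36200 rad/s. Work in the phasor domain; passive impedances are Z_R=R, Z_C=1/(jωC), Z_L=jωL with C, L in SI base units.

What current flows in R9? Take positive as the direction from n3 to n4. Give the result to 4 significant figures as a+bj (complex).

MNA unknowns: 5 node voltages V₁..V_5
R1: Y=0.04566+0.000j on G[5,3]
R2: Y=0.001081+0.000j on G[4,5]
R3: Y=0.007519+0.000j on G[2,1]
R4: Y=0.002770+0.000j on G[3,2]
R5: Y=0.2410+0.000j on G[5,3]
R6: Y=0.001099+0.000j on G[0,4]
R7: Y=0.004219+0.000j on G[3,1]
I1: z[5]−=0.214, z[0]+=0.214
R8: Y=0.01418+0.000j on G[4,0]
R9: Y=0.007143+0.000j on G[3,4]
C1: Y=0.000+2.559j on G[5,3]
I2: z[4]−=0.0121, z[5]+=0.0121
solve → V1=-38.55-0.008895j, V2=-38.55-0.008895j, V3=-38.55-0.008895j, V4=-14.00+0.000j, V5=-38.56+0.05877j

-0.1754-6.353e-05j A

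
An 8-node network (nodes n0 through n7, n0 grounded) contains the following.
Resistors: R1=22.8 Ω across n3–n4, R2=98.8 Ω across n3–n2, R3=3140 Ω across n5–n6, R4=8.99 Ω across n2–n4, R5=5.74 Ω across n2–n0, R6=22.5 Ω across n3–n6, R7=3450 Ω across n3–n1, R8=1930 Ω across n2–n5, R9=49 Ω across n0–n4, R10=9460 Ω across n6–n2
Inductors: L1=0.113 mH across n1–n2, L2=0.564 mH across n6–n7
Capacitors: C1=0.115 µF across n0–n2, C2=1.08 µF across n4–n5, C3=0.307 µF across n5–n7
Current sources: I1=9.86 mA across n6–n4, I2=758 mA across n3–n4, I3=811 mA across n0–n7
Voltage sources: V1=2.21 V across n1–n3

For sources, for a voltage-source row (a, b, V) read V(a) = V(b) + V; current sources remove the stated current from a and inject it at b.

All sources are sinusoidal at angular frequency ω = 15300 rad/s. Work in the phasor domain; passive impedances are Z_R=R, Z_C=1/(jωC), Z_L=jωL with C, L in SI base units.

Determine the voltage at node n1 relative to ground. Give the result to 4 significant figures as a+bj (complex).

MNA unknowns: 7 node voltages V₁..V_7 plus 1 source current (V1)
R1: Y=0.04386+0.000j on G[3,4]
R2: Y=0.01012+0.000j on G[3,2]
R3: Y=0.0003185+0.000j on G[5,6]
L1: Y=0.000-0.5784j on G[1,2]
C1: Y=0.000+0.001759j on G[0,2]
I1: z[6]−=0.00986, z[4]+=0.00986
R4: Y=0.1112+0.000j on G[2,4]
I2: z[3]−=0.758, z[4]+=0.758
R5: Y=0.1742+0.000j on G[2,0]
R6: Y=0.04444+0.000j on G[3,6]
C2: Y=0.000+0.01652j on G[4,5]
C3: Y=0.000+0.004697j on G[5,7]
R7: Y=0.0002899+0.000j on G[3,1]
I3: z[0]−=0.811, z[7]+=0.811
R8: Y=0.0005181+0.000j on G[2,5]
R9: Y=0.02041+0.000j on G[0,4]
R10: Y=0.0001057+0.000j on G[6,2]
L2: Y=0.000-0.1159j on G[6,7]
V1: row V1−V3=2.21, i_V1 at 1,3
solve → V1=3.927+0.4717j, V2=3.823-0.07860j, V3=1.717+0.4717j, V4=7.098+0.3414j, V5=10.00+1.718j, V6=20.14-0.6274j, V7=20.57+6.567j
aux → i_V1=-0.3189+0.06013j

3.927+0.4717j V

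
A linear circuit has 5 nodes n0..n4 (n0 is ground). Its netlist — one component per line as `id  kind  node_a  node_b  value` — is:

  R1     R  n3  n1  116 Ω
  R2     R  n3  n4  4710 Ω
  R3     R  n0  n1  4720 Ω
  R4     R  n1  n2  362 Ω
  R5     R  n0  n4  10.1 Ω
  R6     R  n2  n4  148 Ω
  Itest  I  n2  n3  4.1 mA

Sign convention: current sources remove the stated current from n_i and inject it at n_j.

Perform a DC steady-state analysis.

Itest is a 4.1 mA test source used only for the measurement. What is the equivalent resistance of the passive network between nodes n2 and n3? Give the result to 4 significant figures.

R_eq = 415.9 Ω

Element admittances at DC:
  Y(R1) = 0.008621 S between n3,n1
  Y(R2) = 0.0002123 S between n3,n4
  Y(R3) = 0.0002119 S between n0,n1
  Y(R4) = 0.002762 S between n1,n2
  Y(R5) = 0.09901 S between n0,n4
  Y(R6) = 0.006757 S between n2,n4
  Itest: injects 0.0041 A into n3 (from n2)
Assemble and solve the 4×4 MNA system:
  V(n1)=1.179  V(n2)=-0.09032  V(n3)=1.615  V(n4)=-0.002523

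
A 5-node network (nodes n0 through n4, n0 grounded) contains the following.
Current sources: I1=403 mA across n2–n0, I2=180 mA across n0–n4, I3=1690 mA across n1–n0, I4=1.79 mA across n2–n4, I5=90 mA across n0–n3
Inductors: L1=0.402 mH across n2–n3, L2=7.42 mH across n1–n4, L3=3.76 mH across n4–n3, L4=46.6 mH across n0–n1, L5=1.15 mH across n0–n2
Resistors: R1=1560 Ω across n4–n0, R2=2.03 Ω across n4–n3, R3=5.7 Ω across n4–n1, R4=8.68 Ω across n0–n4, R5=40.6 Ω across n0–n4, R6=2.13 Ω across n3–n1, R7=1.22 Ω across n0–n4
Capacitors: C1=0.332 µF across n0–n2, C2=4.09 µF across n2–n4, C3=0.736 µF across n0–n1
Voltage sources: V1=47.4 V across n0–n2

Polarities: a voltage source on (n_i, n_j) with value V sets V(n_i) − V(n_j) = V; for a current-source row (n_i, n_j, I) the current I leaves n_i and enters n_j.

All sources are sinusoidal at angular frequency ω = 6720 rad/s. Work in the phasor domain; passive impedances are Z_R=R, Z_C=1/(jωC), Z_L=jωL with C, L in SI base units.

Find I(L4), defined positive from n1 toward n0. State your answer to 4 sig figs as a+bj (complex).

Element admittances at ω=6720 rad/s:
  I1: injects 0.403 A into n0 (from n2)
  Y(L1) = 0.000-0.3702j S between n2,n3
  Y(R1) = 0.0006410+0.000j S between n4,n0
  Y(R2) = 0.4926+0.000j S between n4,n3
  I2: injects 0.18 A into n4 (from n0)
  I3: injects 1.69 A into n0 (from n1)
  Y(R3) = 0.1754+0.000j S between n4,n1
  Y(R4) = 0.1152+0.000j S between n0,n4
  Y(L2) = 0.000-0.02006j S between n1,n4
  Y(R5) = 0.02463+0.000j S between n0,n4
  Y(L3) = 0.000-0.03958j S between n4,n3
  Y(C1) = 0.000+0.002231j S between n0,n2
  Y(R6) = 0.4695+0.000j S between n3,n1
  Y(C2) = 0.000+0.02748j S between n2,n4
  Y(L4) = 0.000-0.003193j S between n0,n1
  Y(C3) = 0.000+0.004946j S between n0,n1
  Y(L5) = 0.000-0.1294j S between n0,n2
  I4: injects 0.00179 A into n4 (from n2)
  I5: injects 0.09 A into n3 (from n0)
  Y(R7) = 0.8197+0.000j S between n0,n4
  V1: constraint V(n0)−V(n2) = 47.4
Assemble and solve the 5×5 MNA system:
  V(n1)=-22.94+16.71j  V(n2)=-47.40+0.000j  V(n3)=-24.18+20.51j  V(n4)=-9.129+7.897j
  i(V1)=-6.971+13.57j

0.05337+0.07325j A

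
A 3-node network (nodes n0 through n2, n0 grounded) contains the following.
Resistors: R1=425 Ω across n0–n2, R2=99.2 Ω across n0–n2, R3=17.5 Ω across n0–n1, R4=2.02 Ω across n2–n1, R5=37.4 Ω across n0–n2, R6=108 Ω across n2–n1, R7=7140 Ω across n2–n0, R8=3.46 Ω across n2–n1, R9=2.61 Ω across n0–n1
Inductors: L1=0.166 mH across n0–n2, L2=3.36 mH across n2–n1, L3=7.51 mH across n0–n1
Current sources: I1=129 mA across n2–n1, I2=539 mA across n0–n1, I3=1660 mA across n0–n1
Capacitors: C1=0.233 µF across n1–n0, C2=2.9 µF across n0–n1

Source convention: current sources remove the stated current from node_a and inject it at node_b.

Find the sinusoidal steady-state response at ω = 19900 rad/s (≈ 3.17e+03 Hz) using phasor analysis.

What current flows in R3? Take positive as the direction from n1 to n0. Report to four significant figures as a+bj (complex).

0.2039+0.06325j A

Apply KCL at each of the 2 non-ground nodes and solve the resulting linear system.
Node n1: branches {L2, R3, R4, I1, R6, I2, C1, R8, C2, R9, L3, I3} → V_1 = 3.568+1.107j
Node n2: branches {R1, R2, L1, L2, R4, I1, R5, R6, R7, R8} → V_2 = 2.519+1.952j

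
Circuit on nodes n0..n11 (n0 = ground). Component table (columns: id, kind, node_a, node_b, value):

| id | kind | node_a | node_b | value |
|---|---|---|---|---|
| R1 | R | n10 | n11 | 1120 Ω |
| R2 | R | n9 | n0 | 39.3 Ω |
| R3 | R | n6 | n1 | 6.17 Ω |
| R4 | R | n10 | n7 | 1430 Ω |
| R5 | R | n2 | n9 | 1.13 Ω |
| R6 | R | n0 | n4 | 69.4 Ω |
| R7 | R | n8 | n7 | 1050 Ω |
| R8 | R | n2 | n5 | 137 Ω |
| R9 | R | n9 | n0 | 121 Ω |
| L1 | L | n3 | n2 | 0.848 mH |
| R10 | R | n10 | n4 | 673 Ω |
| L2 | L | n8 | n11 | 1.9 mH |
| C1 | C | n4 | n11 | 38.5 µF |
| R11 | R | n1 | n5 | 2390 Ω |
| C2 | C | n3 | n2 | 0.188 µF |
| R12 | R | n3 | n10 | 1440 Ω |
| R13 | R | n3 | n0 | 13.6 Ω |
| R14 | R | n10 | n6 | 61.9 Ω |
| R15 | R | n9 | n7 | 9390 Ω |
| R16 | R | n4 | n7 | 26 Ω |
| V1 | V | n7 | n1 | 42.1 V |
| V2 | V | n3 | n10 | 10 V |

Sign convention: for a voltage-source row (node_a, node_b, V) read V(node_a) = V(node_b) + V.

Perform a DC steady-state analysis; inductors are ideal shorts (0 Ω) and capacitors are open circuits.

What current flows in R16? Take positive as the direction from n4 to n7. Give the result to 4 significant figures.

Apply KCL at each of the 11 non-ground nodes and solve the resulting linear system.
Node n1: branches {R3, R11, V1} → V_1 = -26.15
Node n2: branches {R5, R8, L1, C2} → V_2 = -1.492
Node n3: branches {L1, C2, R12, R13, V2} → V_3 = -1.492
Node n4: branches {R6, R10, C1, R16} → V_4 = 10.97
Node n5: branches {R8, R11} → V_5 = -2.829
Node n6: branches {R3, R14} → V_6 = -24.82
Node n7: branches {R4, R7, R15, R16, V1} → V_7 = 15.95
Node n8: branches {R7, L2} → V_8 = 2.671
Node n9: branches {R2, R5, R9, R15} → V_9 = -1.435
Node n10: branches {R1, R4, R10, R12, R14, V2} → V_10 = -11.49
Node n11: branches {R1, L2, C1} → V_11 = 2.671
Source currents: i(L1)=-0.04047, i(L2)=0.01264, i(V1)=-0.2251, i(V2)=0.1432

-0.1914 A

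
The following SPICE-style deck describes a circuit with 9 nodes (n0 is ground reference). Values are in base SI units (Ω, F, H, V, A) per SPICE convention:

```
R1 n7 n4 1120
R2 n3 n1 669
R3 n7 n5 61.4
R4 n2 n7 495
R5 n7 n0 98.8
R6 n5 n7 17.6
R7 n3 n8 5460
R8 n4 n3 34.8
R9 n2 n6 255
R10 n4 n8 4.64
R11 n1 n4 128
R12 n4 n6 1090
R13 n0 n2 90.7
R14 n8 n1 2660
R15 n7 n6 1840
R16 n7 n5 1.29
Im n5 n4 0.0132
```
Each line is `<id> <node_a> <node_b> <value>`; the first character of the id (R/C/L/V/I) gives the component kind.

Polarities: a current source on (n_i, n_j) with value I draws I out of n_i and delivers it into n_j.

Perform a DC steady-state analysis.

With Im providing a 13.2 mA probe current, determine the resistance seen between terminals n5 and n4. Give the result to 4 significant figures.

MNA unknowns: 8 node voltages V₁..V_8
R1: Y=0.0008929 on G[7,4]
R2: Y=0.001495 on G[3,1]
R3: Y=0.01629 on G[7,5]
R4: Y=0.002020 on G[2,7]
R5: Y=0.01012 on G[7,0]
R6: Y=0.05682 on G[5,7]
R7: Y=0.0001832 on G[3,8]
R8: Y=0.02874 on G[4,3]
R9: Y=0.003922 on G[2,6]
R10: Y=0.2155 on G[4,8]
R11: Y=0.007812 on G[1,4]
R12: Y=0.0009174 on G[4,6]
R13: Y=0.01103 on G[0,2]
R14: Y=0.0003759 on G[8,1]
R15: Y=0.0005435 on G[7,6]
R16: Y=0.7752 on G[7,5]
Im: z[5]−=0.0132, z[4]+=0.0132
solve → V1=7.904, V2=0.3156, V3=7.904, V4=7.904, V5=-0.3593, V6=1.542, V7=-0.3437, V8=7.904

R_eq = 626.0 Ω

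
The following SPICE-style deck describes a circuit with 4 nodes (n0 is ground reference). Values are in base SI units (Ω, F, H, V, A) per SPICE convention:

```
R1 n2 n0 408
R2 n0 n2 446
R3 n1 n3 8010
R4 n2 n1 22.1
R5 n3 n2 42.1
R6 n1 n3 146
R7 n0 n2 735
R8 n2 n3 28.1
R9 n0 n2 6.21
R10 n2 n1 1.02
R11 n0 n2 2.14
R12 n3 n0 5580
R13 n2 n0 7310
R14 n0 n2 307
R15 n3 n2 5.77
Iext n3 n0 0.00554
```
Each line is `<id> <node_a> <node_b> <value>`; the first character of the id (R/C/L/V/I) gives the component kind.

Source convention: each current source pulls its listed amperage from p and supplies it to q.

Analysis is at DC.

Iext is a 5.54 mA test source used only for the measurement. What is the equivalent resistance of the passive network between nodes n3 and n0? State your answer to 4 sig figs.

R_eq = 5.736 Ω

Element admittances at DC:
  Y(R1) = 0.002451 S between n2,n0
  Y(R2) = 0.002242 S between n0,n2
  Y(R3) = 0.0001248 S between n1,n3
  Y(R4) = 0.04525 S between n2,n1
  Y(R5) = 0.02375 S between n3,n2
  Y(R6) = 0.006849 S between n1,n3
  Y(R7) = 0.001361 S between n0,n2
  Y(R8) = 0.03559 S between n2,n3
  Y(R9) = 0.1610 S between n0,n2
  Y(R10) = 0.9804 S between n2,n1
  Y(R11) = 0.4673 S between n0,n2
  Y(R12) = 0.0001792 S between n3,n0
  Y(R13) = 0.0001368 S between n2,n0
  Y(R14) = 0.003257 S between n0,n2
  Y(R15) = 0.1733 S between n3,n2
  Iext: injects 0.00554 A into n0 (from n3)
Assemble and solve the 3×3 MNA system:
  V(n1)=-0.008834  V(n2)=-0.008678  V(n3)=-0.03178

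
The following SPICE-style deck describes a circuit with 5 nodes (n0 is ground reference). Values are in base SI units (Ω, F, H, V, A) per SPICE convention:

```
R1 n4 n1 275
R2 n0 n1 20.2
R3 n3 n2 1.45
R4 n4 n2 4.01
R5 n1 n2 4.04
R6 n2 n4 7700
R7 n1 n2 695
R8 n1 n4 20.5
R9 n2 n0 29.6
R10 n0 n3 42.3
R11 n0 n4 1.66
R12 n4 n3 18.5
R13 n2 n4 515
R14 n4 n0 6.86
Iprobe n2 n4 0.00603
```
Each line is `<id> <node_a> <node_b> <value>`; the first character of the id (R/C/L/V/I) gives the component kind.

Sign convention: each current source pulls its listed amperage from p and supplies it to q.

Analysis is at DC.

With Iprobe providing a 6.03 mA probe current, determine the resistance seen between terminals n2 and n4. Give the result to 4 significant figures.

R_eq = 2.394 Ω

Element admittances at DC:
  Y(R1) = 0.003636 S between n4,n1
  Y(R2) = 0.04950 S between n0,n1
  Y(R3) = 0.6897 S between n3,n2
  Y(R4) = 0.2494 S between n4,n2
  Y(R5) = 0.2475 S between n1,n2
  Y(R6) = 0.0001299 S between n2,n4
  Y(R7) = 0.001439 S between n1,n2
  Y(R8) = 0.04878 S between n1,n4
  Y(R9) = 0.03378 S between n2,n0
  Y(R10) = 0.02364 S between n0,n3
  Y(R11) = 0.6024 S between n0,n4
  Y(R12) = 0.05405 S between n4,n3
  Y(R13) = 0.001942 S between n2,n4
  Y(R14) = 0.1458 S between n4,n0
  Iprobe: injects 0.00603 A into n4 (from n2)
Assemble and solve the 4×4 MNA system:
  V(n1)=-0.008922  V(n2)=-0.01290  V(n3)=-0.01148  V(n4)=0.001536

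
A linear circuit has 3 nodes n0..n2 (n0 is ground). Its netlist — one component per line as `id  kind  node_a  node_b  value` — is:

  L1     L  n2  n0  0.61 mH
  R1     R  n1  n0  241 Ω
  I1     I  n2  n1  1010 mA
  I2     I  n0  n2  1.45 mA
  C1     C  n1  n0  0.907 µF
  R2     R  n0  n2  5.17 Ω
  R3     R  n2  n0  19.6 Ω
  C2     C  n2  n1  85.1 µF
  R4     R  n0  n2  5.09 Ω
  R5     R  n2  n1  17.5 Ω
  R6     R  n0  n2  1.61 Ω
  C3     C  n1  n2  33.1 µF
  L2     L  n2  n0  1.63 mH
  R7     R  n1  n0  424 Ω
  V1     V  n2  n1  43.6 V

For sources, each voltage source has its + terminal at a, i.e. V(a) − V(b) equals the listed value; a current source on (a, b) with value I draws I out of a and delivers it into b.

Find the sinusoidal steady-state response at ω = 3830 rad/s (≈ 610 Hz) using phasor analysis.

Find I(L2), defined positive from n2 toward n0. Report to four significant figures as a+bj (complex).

0.03548-0.02334j A

MNA unknowns: 2 node voltages V₁..V_2 plus 1 source current (V1)
L1: Y=0.000-0.4280j on G[2,0]
R1: Y=0.004149+0.000j on G[1,0]
I1: z[2]−=1.01, z[1]+=1.01
I2: z[0]−=0.00145, z[2]+=0.00145
C1: Y=0.000+0.003474j on G[1,0]
R2: Y=0.1934+0.000j on G[0,2]
R3: Y=0.05102+0.000j on G[2,0]
C2: Y=0.000+0.3259j on G[2,1]
R4: Y=0.1965+0.000j on G[0,2]
R5: Y=0.05714+0.000j on G[2,1]
R6: Y=0.6211+0.000j on G[0,2]
C3: Y=0.000+0.1268j on G[1,2]
L2: Y=0.000-0.1602j on G[2,0]
R7: Y=0.002358+0.000j on G[1,0]
V1: row V2−V1=43.6, i_V1 at 2,1
solve → V1=-43.45+0.2215j, V2=0.1457+0.2215j
aux → i_V1=-3.785-19.89j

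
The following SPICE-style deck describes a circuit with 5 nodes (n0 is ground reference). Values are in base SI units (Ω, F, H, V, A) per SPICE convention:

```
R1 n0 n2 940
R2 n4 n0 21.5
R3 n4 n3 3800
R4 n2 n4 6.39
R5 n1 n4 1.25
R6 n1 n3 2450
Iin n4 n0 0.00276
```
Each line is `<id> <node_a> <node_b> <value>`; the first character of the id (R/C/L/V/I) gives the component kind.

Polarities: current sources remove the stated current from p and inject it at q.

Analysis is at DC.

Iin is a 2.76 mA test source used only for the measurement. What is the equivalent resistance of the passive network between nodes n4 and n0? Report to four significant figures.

MNA unknowns: 4 node voltages V₁..V_4
R1: Y=0.001064 on G[0,2]
R2: Y=0.04651 on G[4,0]
R3: Y=0.0002632 on G[4,3]
R4: Y=0.1565 on G[2,4]
R5: Y=0.8000 on G[1,4]
R6: Y=0.0004082 on G[1,3]
Iin: z[4]−=0.00276, z[0]+=0.00276
solve → V1=-0.05802, V2=-0.05763, V3=-0.05802, V4=-0.05802

R_eq = 21.02 Ω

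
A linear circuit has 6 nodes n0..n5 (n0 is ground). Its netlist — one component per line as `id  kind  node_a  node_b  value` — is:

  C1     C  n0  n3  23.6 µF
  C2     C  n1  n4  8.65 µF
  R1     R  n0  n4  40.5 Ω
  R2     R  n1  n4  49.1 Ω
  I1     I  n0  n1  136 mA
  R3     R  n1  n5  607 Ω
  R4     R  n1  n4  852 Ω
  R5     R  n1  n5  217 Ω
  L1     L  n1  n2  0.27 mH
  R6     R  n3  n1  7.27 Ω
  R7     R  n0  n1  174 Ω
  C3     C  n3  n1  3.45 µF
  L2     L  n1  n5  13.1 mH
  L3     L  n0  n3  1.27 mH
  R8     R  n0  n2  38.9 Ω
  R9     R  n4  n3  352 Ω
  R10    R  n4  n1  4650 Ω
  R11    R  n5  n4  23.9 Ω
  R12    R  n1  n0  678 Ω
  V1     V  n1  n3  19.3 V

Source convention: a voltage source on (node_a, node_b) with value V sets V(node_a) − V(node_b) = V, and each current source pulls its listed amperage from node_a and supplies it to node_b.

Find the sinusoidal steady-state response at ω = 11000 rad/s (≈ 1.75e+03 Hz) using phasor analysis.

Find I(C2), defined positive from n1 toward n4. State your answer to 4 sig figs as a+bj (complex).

0.3270+0.3139j A

Element admittances at ω=11000 rad/s:
  Y(C1) = 0.000+0.2596j S between n0,n3
  Y(C2) = 0.000+0.09515j S between n1,n4
  Y(R1) = 0.02469+0.000j S between n0,n4
  Y(R2) = 0.02037+0.000j S between n1,n4
  I1: injects 0.136 A into n1 (from n0)
  Y(R3) = 0.001647+0.000j S between n1,n5
  Y(R4) = 0.001174+0.000j S between n1,n4
  Y(R5) = 0.004608+0.000j S between n1,n5
  Y(L1) = 0.000-0.3367j S between n1,n2
  Y(R6) = 0.1376+0.000j S between n3,n1
  Y(R7) = 0.005747+0.000j S between n0,n1
  Y(C3) = 0.000+0.03795j S between n3,n1
  Y(L2) = 0.000-0.006940j S between n1,n5
  Y(L3) = 0.000-0.07158j S between n0,n3
  Y(R8) = 0.02571+0.000j S between n0,n2
  Y(R9) = 0.002841+0.000j S between n4,n3
  Y(R10) = 0.0002151+0.000j S between n4,n1
  Y(R11) = 0.04184+0.000j S between n5,n4
  Y(R12) = 0.001475+0.000j S between n1,n0
  V1: constraint V(n1)−V(n3) = 19.3
Assemble and solve the 6×6 MNA system:
  V(n1)=17.72+4.304j  V(n2)=17.94+2.934j  V(n3)=-1.583+4.304j  V(n4)=14.42+7.740j  V(n5)=14.48+6.827j
  i(V1)=-3.509-1.040j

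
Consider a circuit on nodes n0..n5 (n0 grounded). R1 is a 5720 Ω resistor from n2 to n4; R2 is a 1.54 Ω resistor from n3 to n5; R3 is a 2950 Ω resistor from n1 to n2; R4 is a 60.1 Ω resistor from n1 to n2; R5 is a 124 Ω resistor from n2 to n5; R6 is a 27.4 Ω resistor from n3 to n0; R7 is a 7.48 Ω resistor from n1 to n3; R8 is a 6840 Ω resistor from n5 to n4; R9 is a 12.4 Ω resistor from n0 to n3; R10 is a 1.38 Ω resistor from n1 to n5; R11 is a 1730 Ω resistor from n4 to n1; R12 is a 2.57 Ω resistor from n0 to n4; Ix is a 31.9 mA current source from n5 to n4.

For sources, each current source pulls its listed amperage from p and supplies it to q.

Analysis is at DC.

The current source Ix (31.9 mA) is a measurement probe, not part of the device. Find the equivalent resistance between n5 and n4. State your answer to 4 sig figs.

MNA unknowns: 5 node voltages V₁..V_5
R1: Y=0.0001748 on G[2,4]
R2: Y=0.6494 on G[3,5]
R3: Y=0.0003390 on G[1,2]
R4: Y=0.01664 on G[1,2]
R5: Y=0.008065 on G[2,5]
R6: Y=0.03650 on G[3,0]
R7: Y=0.1337 on G[1,3]
R8: Y=0.0001462 on G[5,4]
R9: Y=0.08065 on G[0,3]
R10: Y=0.7246 on G[1,5]
R11: Y=0.0005780 on G[4,1]
R12: Y=0.3891 on G[0,4]
Ix: z[5]−=0.0319, z[4]+=0.0319
solve → V1=-0.3041, V2=-0.3036, V3=-0.2694, V4=0.08109, V5=-0.3108

R_eq = 12.28 Ω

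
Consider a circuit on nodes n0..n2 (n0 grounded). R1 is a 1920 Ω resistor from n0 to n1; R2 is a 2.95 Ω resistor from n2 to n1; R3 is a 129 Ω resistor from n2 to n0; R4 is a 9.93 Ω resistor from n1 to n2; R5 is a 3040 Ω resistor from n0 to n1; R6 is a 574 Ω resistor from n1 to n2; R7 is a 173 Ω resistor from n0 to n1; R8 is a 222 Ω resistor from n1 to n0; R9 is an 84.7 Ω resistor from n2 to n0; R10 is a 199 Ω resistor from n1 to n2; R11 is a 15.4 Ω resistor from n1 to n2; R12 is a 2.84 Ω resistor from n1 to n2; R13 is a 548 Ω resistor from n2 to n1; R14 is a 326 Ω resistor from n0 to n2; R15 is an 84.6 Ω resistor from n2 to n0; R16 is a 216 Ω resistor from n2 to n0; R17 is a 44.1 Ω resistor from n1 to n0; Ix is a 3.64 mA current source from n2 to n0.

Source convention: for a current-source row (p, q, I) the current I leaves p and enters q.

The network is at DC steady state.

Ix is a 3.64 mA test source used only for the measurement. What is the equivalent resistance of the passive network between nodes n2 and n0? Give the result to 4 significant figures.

R_eq = 13.96 Ω

Apply KCL at each of the 2 non-ground nodes and solve the resulting linear system.
Node n1: branches {R1, R2, R4, R5, R6, R7, R8, R10, R11, R12, R13, R17} → V_1 = -0.04892
Node n2: branches {R2, R3, R4, R6, R9, R10, R11, R12, R13, R14, R15, R16, Ix} → V_2 = -0.05083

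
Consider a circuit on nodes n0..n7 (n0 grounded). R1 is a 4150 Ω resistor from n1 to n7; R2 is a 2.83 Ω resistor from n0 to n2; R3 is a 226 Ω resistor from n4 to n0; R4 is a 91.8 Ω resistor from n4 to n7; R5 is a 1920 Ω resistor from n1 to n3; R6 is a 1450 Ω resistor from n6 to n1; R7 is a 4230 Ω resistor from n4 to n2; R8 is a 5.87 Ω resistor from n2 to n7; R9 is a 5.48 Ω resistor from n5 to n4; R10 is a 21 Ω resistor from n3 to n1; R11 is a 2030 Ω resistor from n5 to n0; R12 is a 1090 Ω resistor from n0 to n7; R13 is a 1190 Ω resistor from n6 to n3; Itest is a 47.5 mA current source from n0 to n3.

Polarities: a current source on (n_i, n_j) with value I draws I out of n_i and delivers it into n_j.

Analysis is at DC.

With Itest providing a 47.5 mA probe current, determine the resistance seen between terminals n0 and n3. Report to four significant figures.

Apply KCL at each of the 7 non-ground nodes and solve the resulting linear system.
Node n1: branches {R1, R5, R6, R10} → V_1 = 197.5
Node n2: branches {R2, R7, R8} → V_2 = 0.1296
Node n3: branches {R5, R10, R13, Itest} → V_3 = 198.5
Node n4: branches {R3, R4, R7, R9} → V_4 = 0.2723
Node n5: branches {R9, R11} → V_5 = 0.2715
Node n6: branches {R6, R13} → V_6 = 198.1
Node n7: branches {R1, R4, R8, R12} → V_7 = 0.3982

R_eq = 4179. Ω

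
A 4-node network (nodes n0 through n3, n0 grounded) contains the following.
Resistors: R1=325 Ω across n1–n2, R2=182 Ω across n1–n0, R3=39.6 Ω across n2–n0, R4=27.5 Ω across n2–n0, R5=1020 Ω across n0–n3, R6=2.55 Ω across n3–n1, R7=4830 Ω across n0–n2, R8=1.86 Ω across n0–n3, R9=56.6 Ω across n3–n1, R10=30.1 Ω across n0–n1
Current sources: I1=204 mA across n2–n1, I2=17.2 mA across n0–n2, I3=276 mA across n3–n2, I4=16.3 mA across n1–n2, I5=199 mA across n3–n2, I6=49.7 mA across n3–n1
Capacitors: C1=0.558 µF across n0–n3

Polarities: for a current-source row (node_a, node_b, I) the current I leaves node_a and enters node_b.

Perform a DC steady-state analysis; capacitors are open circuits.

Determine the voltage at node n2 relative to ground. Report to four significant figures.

4.696 V

MNA unknowns: 3 node voltages V₁..V_3
R1: Y=0.003077 on G[1,2]
I1: z[2]−=0.204, z[1]+=0.204
R2: Y=0.005495 on G[1,0]
I2: z[0]−=0.0172, z[2]+=0.0172
R3: Y=0.02525 on G[2,0]
R4: Y=0.03636 on G[2,0]
R5: Y=0.0009804 on G[0,3]
C1: Y=0.000 on G[0,3]
R6: Y=0.3922 on G[3,1]
R7: Y=0.0002070 on G[0,2]
I3: z[3]−=0.276, z[2]+=0.276
R8: Y=0.5376 on G[0,3]
R9: Y=0.01767 on G[3,1]
R10: Y=0.03322 on G[0,1]
I4: z[1]−=0.0163, z[2]+=0.0163
I5: z[3]−=0.199, z[2]+=0.199
I6: z[3]−=0.0497, z[1]+=0.0497
solve → V1=0.09152, V2=4.696, V3=-0.5137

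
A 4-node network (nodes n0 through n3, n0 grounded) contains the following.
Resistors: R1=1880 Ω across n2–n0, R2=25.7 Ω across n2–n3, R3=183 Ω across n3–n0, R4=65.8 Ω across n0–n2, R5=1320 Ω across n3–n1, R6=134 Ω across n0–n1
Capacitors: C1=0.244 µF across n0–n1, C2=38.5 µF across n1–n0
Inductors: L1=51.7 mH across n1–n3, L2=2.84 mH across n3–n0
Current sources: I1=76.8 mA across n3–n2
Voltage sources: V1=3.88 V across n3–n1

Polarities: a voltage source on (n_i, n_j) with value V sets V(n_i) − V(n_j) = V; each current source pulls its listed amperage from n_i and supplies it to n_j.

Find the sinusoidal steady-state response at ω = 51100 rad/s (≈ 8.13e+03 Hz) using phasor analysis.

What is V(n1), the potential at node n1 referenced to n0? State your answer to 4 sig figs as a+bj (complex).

MNA unknowns: 3 node voltages V₁..V_3 plus 1 source current (V1)
R1: Y=0.0005319+0.000j on G[2,0]
C1: Y=0.000+0.01247j on G[0,1]
L1: Y=0.000-0.0003785j on G[1,3]
R2: Y=0.03891+0.000j on G[2,3]
R3: Y=0.005464+0.000j on G[3,0]
R4: Y=0.01520+0.000j on G[0,2]
R5: Y=0.0007576+0.000j on G[3,1]
C2: Y=0.000+1.967j on G[1,0]
L2: Y=0.000-0.006891j on G[3,0]
I1: z[3]−=0.0768, z[2]+=0.0768
R6: Y=0.007463+0.000j on G[0,1]
V1: row V3−V1=3.88, i_V1 at 3,1
solve → V1=0.01301+0.04414j, V2=4.178+0.03143j, V3=3.893+0.04414j
aux → i_V1=-0.09023+0.02756j

0.01301+0.04414j V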